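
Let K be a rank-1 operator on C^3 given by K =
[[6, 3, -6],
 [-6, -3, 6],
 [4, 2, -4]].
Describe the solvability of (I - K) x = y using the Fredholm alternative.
(I - K) is invertible (det(I - K) = 2 ≠ 0), so for every y in C^3 the equation (I - K) x = y has a unique solution.

K has rank 1, so it is an outer product K = u v^T: every row of K is a multiple of one row vector. Reading off the entries, u = (-3, 3, -2) and v = (-2, -1, 2) (row i of K equals u_i·v^T). A rank-one matrix u v^T satisfies K u = u (v·u) and kills the (2)-dimensional subspace v^⊥, so its characteristic polynomial is lambda^2 (lambda - v·u) with v·u = tr K = -1. Hence the eigenvalues of I - K are 1 (multiplicity 2) and 1 - (-1) = 2, so det(I - K) = 2. (Direct check: I - K =
[[-5, -3, 6],
 [6, 4, -6],
 [-4, -2, 5]]
has determinant 2.) The finite-dimensional Fredholm alternative says: either (I - K) is invertible, or ker(I - K) ≠ {0} and then range(I - K) = ker((I - K)^*)^⊥, with dim ker(I - K) = dim ker((I - K)^*). Since det(I - K) ≠ 0, 1 is not an eigenvalue of K and ker(I - K) = {0}, so we are in the first case: for every y there is a unique x = (I - K)^(-1) y. Explicitly, by the Sherman–Morrison formula, (I - u v^T)^(-1) = I + u v^T/(1 - v·u), i.e. (I - K)^(-1) = I + K/(2).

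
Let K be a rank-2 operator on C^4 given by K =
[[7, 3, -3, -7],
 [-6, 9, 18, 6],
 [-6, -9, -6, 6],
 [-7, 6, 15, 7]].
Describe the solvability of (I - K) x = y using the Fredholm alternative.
(I - K) is invertible (det(I - K) = 8 ≠ 0), so for every y in C^4 the equation (I - K) x = y has a unique solution.

K has rank 2 and factors as K = U V^T = u1 v1^T + u2 v2^T with u1 = (2, -3, -1, -3), v1 = (3, 0, -3, -3), u2 = (1, 3, -3, 2), v2 = (1, 3, 3, -1) (multiplying out reproduces the displayed K). The nonzero eigenvalues of U V^T coincide with those of the 2 x 2 matrix G = V^T U = [[v1·u1, v1·u2], [v2·u1, v2·u2]] = [[18, 6], [-7, -1]], and by the Sylvester determinant identity det(I_4 - U V^T) = det(I_2 - V^T U) = det([[-17, -6], [7, 2]]) = (-17)(2) - (-6)(7) = 8. (Direct check: I - K =
[[-6, -3, 3, 7],
 [6, -8, -18, -6],
 [6, 9, 7, -6],
 [7, -6, -15, -6]]
has determinant 8.) The finite-dimensional Fredholm alternative says: either (I - K) is invertible, or ker(I - K) ≠ {0} and then range(I - K) = ker((I - K)^*)^⊥, with dim ker(I - K) = dim ker((I - K)^*). Since det(I - K) ≠ 0, 1 is not an eigenvalue of K and ker(I - K) = {0}, so we are in the first case: for every y there is a unique x = (I - K)^(-1) y. (Explicitly, by the Woodbury identity, (I - U V^T)^(-1) = I + U (I_2 - G)^(-1) V^T.)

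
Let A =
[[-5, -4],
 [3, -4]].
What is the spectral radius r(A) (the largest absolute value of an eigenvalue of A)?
r(A) = sqrt(32) ≈ 5.6569

The eigenvalues of A are the roots of its characteristic polynomial. With M = A (coefficients from the trace and determinant):
  p(λ) = det(λ I - M) = λ^2 + 9λ + 32.
For λ^2 + 9λ + 32 the discriminant is -47. It is negative, so the roots are the complex-conjugate pair λ = -9/2 ± (sqrt(47)/2) i ≈ -4.5 ± 3.4278i. For a conjugate pair the product of the roots equals the constant term, so |λ|^2 = 32 and |λ| = sqrt(32) ≈ 5.6569.
Thus the eigenvalues (to 4 decimals) are -4.5 ± 3.4278i (modulus 5.6569). The spectral radius is the largest modulus: r(A) = sqrt(32) ≈ 5.6569. (Cross-check: r(A) ≤ ||A||_2 ≈ 6.408; equality holds whenever A is normal, though it can also hold for some non-normal A.)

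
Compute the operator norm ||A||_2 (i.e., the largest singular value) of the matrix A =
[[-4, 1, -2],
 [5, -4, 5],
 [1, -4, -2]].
||A||_2 ≈ 9.2912 (= sqrt(largest eigenvalue of A^T A))

||A||_2 = sigma_max(A) = sqrt(lambda_max(A^T A)). Form the symmetric matrix M = A^T A =
[[42, -28, 31],
 [-28, 33, -14],
 [31, -14, 33]].
Its characteristic polynomial (trace, sum of principal 2x2 minors, determinant of M give the coefficients) is
  p(λ) = det(λ I - M) = λ^3 - 108λ^2 + 1920λ - 4225.
No integer candidate from the rational root theorem (±divisors of 4225) is a root, so the roots are irrational. The cubic discriminant is Δ = 8685245925 > 0, so there are three distinct real roots. p(2) = -809 and p(3) = 590 have opposite signs, so a root lies in (2, 3); Newton's method refines it to λ ≈ 2.5606. p(19) = 126 and p(20) = -1025 have opposite signs, so a root lies in (19, 20); Newton's method refines it to λ ≈ 19.1138. p(86) = -1817 and p(87) = 3866 have opposite signs, so a root lies in (86, 87); Newton's method refines it to λ ≈ 86.3256. Check (Vieta): the three roots sum to 108, matching tr M = 108.
So the eigenvalues of A^T A are ≈ 2.5606, 19.1138, 86.3256 (all ≥ 0, as they must be for A^T A). The largest is λ_max ≈ 86.3256, hence ||A||_2 = sqrt(λ_max) ≈ 9.2912.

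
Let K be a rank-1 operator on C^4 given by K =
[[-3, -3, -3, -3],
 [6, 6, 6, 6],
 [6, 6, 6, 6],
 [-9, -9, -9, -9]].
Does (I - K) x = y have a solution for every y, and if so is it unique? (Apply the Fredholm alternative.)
(I - K) is invertible (det(I - K) = 1 ≠ 0), so for every y in C^4 the equation (I - K) x = y has a unique solution.

K has rank 1, so it is an outer product K = u v^T: every row of K is a multiple of one row vector. Reading off the entries, u = (1, -2, -2, 3) and v = (-3, -3, -3, -3) (row i of K equals u_i·v^T). A rank-one matrix u v^T satisfies K u = u (v·u) and kills the (3)-dimensional subspace v^⊥, so its characteristic polynomial is lambda^3 (lambda - v·u) with v·u = tr K = 0. Hence the eigenvalues of I - K are 1 (multiplicity 3) and 1 - (0) = 1, so det(I - K) = 1. (Direct check: I - K =
[[4, 3, 3, 3],
 [-6, -5, -6, -6],
 [-6, -6, -5, -6],
 [9, 9, 9, 10]]
has determinant 1.) The finite-dimensional Fredholm alternative says: either (I - K) is invertible, or ker(I - K) ≠ {0} and then range(I - K) = ker((I - K)^*)^⊥, with dim ker(I - K) = dim ker((I - K)^*). Since det(I - K) ≠ 0, 1 is not an eigenvalue of K and ker(I - K) = {0}, so we are in the first case: for every y there is a unique x = (I - K)^(-1) y. Explicitly, by the Sherman–Morrison formula, (I - u v^T)^(-1) = I + u v^T/(1 - v·u), i.e. (I - K)^(-1) = I + K.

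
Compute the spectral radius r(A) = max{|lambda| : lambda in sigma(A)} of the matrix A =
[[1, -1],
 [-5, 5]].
r(A) = 6

The eigenvalues of A are the roots of its characteristic polynomial. With M = A (coefficients from the trace and determinant):
  p(λ) = det(λ I - M) = λ^2 - 6λ.
For λ^2 - 6λ the discriminant is 36. It is a perfect square (6^2), so the roots are rational: λ = (6 ± 6)/2 = 6, 0.
Thus the eigenvalues (to 4 decimals) are 6 (modulus 6); 0 (modulus 0). The spectral radius is the largest modulus: r(A) = 6. (Cross-check: r(A) ≤ ||A||_2 ≈ 7.2111; equality holds whenever A is normal, though it can also hold for some non-normal A.)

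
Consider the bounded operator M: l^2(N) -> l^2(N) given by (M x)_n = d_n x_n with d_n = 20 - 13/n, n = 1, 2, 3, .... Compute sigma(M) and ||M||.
sigma(M) = {20 - 13/n : n ≥ 1} ∪ {20}; ||M|| = 20

A bounded diagonal operator on l^2 with diagonal entries d_n has spectrum equal to the closure of {d_n : n ≥ 1}: every d_n is an eigenvalue (with eigenvector e_n), so {d_n} ⊂ sigma(M); the spectrum is closed, so its closure is too; and for lambda not in the closure, (M - lambda I) has bounded inverse (the diagonal entries 1/(d_n - lambda) are bounded). For our sequence d_n = 20 - 13/n, n = 1, 2, 3, ...:
  - {d_n} = {20 - 13/n : n ≥ 1}; the only limit point is 20
  - closure = {20 - 13/n : n ≥ 1} ∪ {20}
For the norm: a diagonal operator has ||M|| = sup_n |d_n|. Here d_n = 20 - 13/n increases monotonically from d_1 = 7 toward 20, with all terms in [7, 20); so sup_n |d_n| = 20 (the supremum is the limit, not attained). So ||M|| = 20.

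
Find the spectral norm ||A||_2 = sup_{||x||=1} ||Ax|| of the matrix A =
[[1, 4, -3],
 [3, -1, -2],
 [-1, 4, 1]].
||A||_2 ≈ 5.8938 (= sqrt(largest eigenvalue of A^T A))

||A||_2 = sigma_max(A) = sqrt(lambda_max(A^T A)). Form the symmetric matrix M = A^T A =
[[11, -3, -10],
 [-3, 33, -6],
 [-10, -6, 14]].
Its characteristic polynomial (trace, sum of principal 2x2 minors, determinant of M give the coefficients) is
  p(λ) = det(λ I - M) = λ^3 - 58λ^2 + 834λ - 900.
No integer candidate from the rational root theorem (±divisors of 900) is a root, so the roots are irrational. The cubic discriminant is Δ = 78828768 > 0, so there are three distinct real roots. p(1) = -123 and p(2) = 544 have opposite signs, so a root lies in (1, 2); Newton's method refines it to λ ≈ 1.1729. p(22) = 24 and p(23) = -233 have opposite signs, so a root lies in (22, 23); Newton's method refines it to λ ≈ 22.0905. p(34) = -288 and p(35) = 115 have opposite signs, so a root lies in (34, 35); Newton's method refines it to λ ≈ 34.7367. Check (Vieta): the three roots sum to 58, matching tr M = 58.
So the eigenvalues of A^T A are ≈ 1.1729, 22.0905, 34.7367 (all ≥ 0, as they must be for A^T A). The largest is λ_max ≈ 34.7367, hence ||A||_2 = sqrt(λ_max) ≈ 5.8938.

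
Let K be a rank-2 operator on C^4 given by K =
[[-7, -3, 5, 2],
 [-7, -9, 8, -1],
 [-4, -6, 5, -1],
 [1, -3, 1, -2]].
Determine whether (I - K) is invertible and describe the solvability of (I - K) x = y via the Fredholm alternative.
(I - K) is invertible (det(I - K) = 62 ≠ 0), so for every y in C^4 the equation (I - K) x = y has a unique solution.

K has rank 2 and factors as K = U V^T = u1 v1^T + u2 v2^T with u1 = (-2, 1, 1, 2), v1 = (-1, -3, 2, -1), u2 = (-3, -2, -1, 1), v2 = (3, 3, -3, 0) (multiplying out reproduces the displayed K). The nonzero eigenvalues of U V^T coincide with those of the 2 x 2 matrix G = V^T U = [[v1·u1, v1·u2], [v2·u1, v2·u2]] = [[-1, 6], [-6, -12]], and by the Sylvester determinant identity det(I_4 - U V^T) = det(I_2 - V^T U) = det([[2, -6], [6, 13]]) = (2)(13) - (-6)(6) = 62. (Direct check: I - K =
[[8, 3, -5, -2],
 [7, 10, -8, 1],
 [4, 6, -4, 1],
 [-1, 3, -1, 3]]
has determinant 62.) The finite-dimensional Fredholm alternative says: either (I - K) is invertible, or ker(I - K) ≠ {0} and then range(I - K) = ker((I - K)^*)^⊥, with dim ker(I - K) = dim ker((I - K)^*). Since det(I - K) ≠ 0, 1 is not an eigenvalue of K and ker(I - K) = {0}, so we are in the first case: for every y there is a unique x = (I - K)^(-1) y. (Explicitly, by the Woodbury identity, (I - U V^T)^(-1) = I + U (I_2 - G)^(-1) V^T.)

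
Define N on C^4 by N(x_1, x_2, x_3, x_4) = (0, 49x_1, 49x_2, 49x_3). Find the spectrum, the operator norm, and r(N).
sigma(N) = {0}; ||N|| = 49; r(N) = 0. (N is nilpotent with N^4 = 0.)

On C^4, N is a strictly lower-triangular matrix with 49 on the subdiagonal and zeros elsewhere, so its characteristic polynomial is lambda^4 and every eigenvalue is 0: sigma(N) = {0}. For the operator norm, N e_i = 49e_{i+1} for i = 1, ..., 3 and N e_4 = 0, so the singular values of N are 49 (with multiplicity 3) and 0; hence ||N|| = 49. The spectral radius r(N) = max|lambda| = 0. Note ||N|| > r(N) — characteristic of non-normal nilpotent operators. Indeed N^4 = 0.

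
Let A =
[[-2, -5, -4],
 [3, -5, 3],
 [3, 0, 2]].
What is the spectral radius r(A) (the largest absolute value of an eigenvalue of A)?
r(A) ≈ 4.1508

The eigenvalues of A are the roots of its characteristic polynomial. With M = A (coefficients from the trace, the sum of principal 2x2 minors, and det A):
  p(λ) = det(λ I - M) = λ^3 + 5λ^2 + 23λ + 55.
No integer candidate from the rational root theorem (±divisors of 55) is a root, so the roots are irrational. The cubic discriminant is Δ = -30768 < 0, so there is one real root and a complex-conjugate pair. p(-4) = -21 and p(-3) = 4 have opposite signs, so a root lies in (-4, -3); Newton's method refines it to λ ≈ -3.1923. Dividing out (λ - (-3.1923)) leaves approximately λ^2 + 1.8077λ + 17.2292. For λ^2 + 1.8077λ + 17.2292 the discriminant is -65.6489. It is negative, so the remaining roots are the complex-conjugate pair λ ≈ -0.9039 ± 4.0512i. Their product equals the constant term, so |λ|^2 ≈ 17.2292 and |λ| ≈ 4.1508.
Thus the eigenvalues (to 4 decimals) are -3.1923 (modulus 3.1923); -0.9039 ± 4.0512i (modulus 4.1508). The spectral radius is the largest modulus: r(A) ≈ 4.1508. (Cross-check: r(A) ≤ ||A||_2 ≈ 7.151; equality holds whenever A is normal, though it can also hold for some non-normal A.)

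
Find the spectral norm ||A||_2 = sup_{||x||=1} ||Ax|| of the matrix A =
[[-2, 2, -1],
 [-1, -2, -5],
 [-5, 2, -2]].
||A||_2 ≈ 6.9275 (= sqrt(largest eigenvalue of A^T A))

||A||_2 = sigma_max(A) = sqrt(lambda_max(A^T A)). Form the symmetric matrix M = A^T A =
[[30, -12, 17],
 [-12, 12, 4],
 [17, 4, 30]].
Its characteristic polynomial (trace, sum of principal 2x2 minors, determinant of M give the coefficients) is
  p(λ) = det(λ I - M) = λ^3 - 72λ^2 + 1171λ - 900.
No integer candidate from the rational root theorem (±divisors of 900) is a root, so the roots are irrational. The cubic discriminant is Δ = 685912100 > 0, so there are three distinct real roots. p(0) = -900 and p(1) = 200 have opposite signs, so a root lies in (0, 1); Newton's method refines it to λ ≈ 0.8083. p(23) = 112 and p(24) = -444 have opposite signs, so a root lies in (23, 24); Newton's method refines it to λ ≈ 23.202. p(47) = -1088 and p(48) = 12 have opposite signs, so a root lies in (47, 48); Newton's method refines it to λ ≈ 47.9897. Check (Vieta): the three roots sum to 72, matching tr M = 72.
So the eigenvalues of A^T A are ≈ 0.8083, 23.202, 47.9897 (all ≥ 0, as they must be for A^T A). The largest is λ_max ≈ 47.9897, hence ||A||_2 = sqrt(λ_max) ≈ 6.9275.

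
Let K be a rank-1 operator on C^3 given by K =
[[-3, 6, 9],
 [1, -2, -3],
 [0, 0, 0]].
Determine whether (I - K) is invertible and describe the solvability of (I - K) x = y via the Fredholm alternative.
(I - K) is invertible (det(I - K) = 6 ≠ 0), so for every y in C^3 the equation (I - K) x = y has a unique solution.

K has rank 1, so it is an outer product K = u v^T: every row of K is a multiple of one row vector. Reading off the entries, u = (3, -1, 0) and v = (-1, 2, 3) (row i of K equals u_i·v^T). A rank-one matrix u v^T satisfies K u = u (v·u) and kills the (2)-dimensional subspace v^⊥, so its characteristic polynomial is lambda^2 (lambda - v·u) with v·u = tr K = -5. Hence the eigenvalues of I - K are 1 (multiplicity 2) and 1 - (-5) = 6, so det(I - K) = 6. (Direct check: I - K =
[[4, -6, -9],
 [-1, 3, 3],
 [0, 0, 1]]
has determinant 6.) The finite-dimensional Fredholm alternative says: either (I - K) is invertible, or ker(I - K) ≠ {0} and then range(I - K) = ker((I - K)^*)^⊥, with dim ker(I - K) = dim ker((I - K)^*). Since det(I - K) ≠ 0, 1 is not an eigenvalue of K and ker(I - K) = {0}, so we are in the first case: for every y there is a unique x = (I - K)^(-1) y. Explicitly, by the Sherman–Morrison formula, (I - u v^T)^(-1) = I + u v^T/(1 - v·u), i.e. (I - K)^(-1) = I + K/(6).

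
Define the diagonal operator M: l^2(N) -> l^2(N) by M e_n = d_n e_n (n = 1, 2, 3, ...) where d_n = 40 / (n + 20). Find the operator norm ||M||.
||M|| = 40/21 (attained at n = 1)

For M diagonal, ||M|| = sup_n |d_n| = sup_n 40/(n + 20). This is positive and strictly decreasing in n, so the supremum is attained at n = 1: d_1 = 40/(1 + 20) = 40/21. Hence ||M|| = 40/21.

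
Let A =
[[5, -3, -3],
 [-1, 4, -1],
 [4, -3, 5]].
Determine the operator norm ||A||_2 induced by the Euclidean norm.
||A||_2 ≈ 8.5182 (= sqrt(largest eigenvalue of A^T A))

||A||_2 = sigma_max(A) = sqrt(lambda_max(A^T A)). Form the symmetric matrix M = A^T A =
[[42, -31, 6],
 [-31, 34, -10],
 [6, -10, 35]].
Its characteristic polynomial (trace, sum of principal 2x2 minors, determinant of M give the coefficients) is
  p(λ) = det(λ I - M) = λ^3 - 111λ^2 + 2991λ - 14641.
No integer candidate from the rational root theorem (±divisors of 14641) is a root, so the roots are irrational. The cubic discriminant is Δ = 4806998784 > 0, so there are three distinct real roots. p(6) = -475 and p(7) = 1200 have opposite signs, so a root lies in (6, 7); Newton's method refines it to λ ≈ 6.2727. p(32) = 175 and p(33) = -880 have opposite signs, so a root lies in (32, 33); Newton's method refines it to λ ≈ 32.1677. p(72) = -1465 and p(73) = 1200 have opposite signs, so a root lies in (72, 73); Newton's method refines it to λ ≈ 72.5596. Check (Vieta): the three roots sum to 111, matching tr M = 111.
So the eigenvalues of A^T A are ≈ 6.2727, 32.1677, 72.5596 (all ≥ 0, as they must be for A^T A). The largest is λ_max ≈ 72.5596, hence ||A||_2 = sqrt(λ_max) ≈ 8.5182.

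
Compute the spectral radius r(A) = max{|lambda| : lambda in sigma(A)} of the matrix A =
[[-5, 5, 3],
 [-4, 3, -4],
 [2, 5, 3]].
r(A) ≈ 6.453

The eigenvalues of A are the roots of its characteristic polynomial. With M = A (coefficients from the trace, the sum of principal 2x2 minors, and det A):
  p(λ) = det(λ I - M) = λ^3 - λ^2 + 13λ + 203.
No integer candidate from the rational root theorem (±divisors of 203) is a root, so the roots are irrational. The cubic discriminant is Δ = -1167952 < 0, so there is one real root and a complex-conjugate pair. p(-5) = -12 and p(-4) = 71 have opposite signs, so a root lies in (-5, -4); Newton's method refines it to λ ≈ -4.875. Dividing out (λ - (-4.875)) leaves approximately λ^2 - 5.875λ + 41.6408. For λ^2 - 5.875λ + 41.6408 the discriminant is -132.0475. It is negative, so the remaining roots are the complex-conjugate pair λ ≈ 2.9375 ± 5.7456i. Their product equals the constant term, so |λ|^2 ≈ 41.6408 and |λ| ≈ 6.453.
Thus the eigenvalues (to 4 decimals) are -4.875 (modulus 4.875); 2.9375 ± 5.7456i (modulus 6.453). The spectral radius is the largest modulus: r(A) ≈ 6.453. (Cross-check: r(A) ≤ ||A||_2 ≈ 9.0649; equality holds whenever A is normal, though it can also hold for some non-normal A.)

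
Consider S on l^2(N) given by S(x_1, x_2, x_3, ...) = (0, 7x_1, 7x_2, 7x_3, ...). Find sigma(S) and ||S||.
sigma(S) = closed disk {z in C : |z| ≤ 7}; ||S|| = 7

Note S = 7·U where U is the unit right shift (U x)_k = x_{k-1} (with x_0 := 0); so ||S|| = 7||U|| and sigma(S) = 7·sigma(U). ||S x||^2 = sum_{k≥1} |7x_k|^2 = 49||x||^2, so ||S|| = 7 and sigma(S) ⊂ {|z| ≤ 7}. For any |lambda| < 7, the equation (S - lambda I) x = 0 forces x_1 = 0, then 7x_k = lambda x_{k+1} ⇒ x = 0, so S has no eigenvalues. But (S - lambda I) is not surjective for |lambda| < 7: solving (S - lambda I) x = e_1 would require x_n proportional to (lambda/7)^(-n), which is not in l^2. So every |lambda| < 7 lies in the residual spectrum. The boundary |lambda| = 7 is in the approximate point spectrum (the spectrum is closed). Hence sigma(S) is the closed disk of radius 7.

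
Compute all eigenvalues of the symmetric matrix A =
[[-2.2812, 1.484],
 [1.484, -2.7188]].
sigma(A) ≈ {-4, -1}

A is real symmetric, so its spectrum consists of real eigenvalues. Expanding the characteristic polynomial of the displayed matrix gives
  det(λ I - A) = p(λ) = λ^2 + (5)λ + (4).
Solving p(λ) = 0 yields eigenvalues ≈ -4, -1. (A is shown rounded to 4 decimals, so these recover the underlying integer eigenvalues to within that precision.)
Verification: the trace of A = -5 equals the sum of eigenvalues -5, and det(A) ≈ 3.9999 matches the eigenvalue product 4.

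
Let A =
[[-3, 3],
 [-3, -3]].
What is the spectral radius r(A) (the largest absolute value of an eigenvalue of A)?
r(A) = sqrt(18) ≈ 4.2426

The eigenvalues of A are the roots of its characteristic polynomial. With M = A (coefficients from the trace and determinant):
  p(λ) = det(λ I - M) = λ^2 + 6λ + 18.
For λ^2 + 6λ + 18 the discriminant is -36. It is negative, so the roots are the complex-conjugate pair λ = -3 ± (sqrt(36)/2) i ≈ -3 ± 3i. For a conjugate pair the product of the roots equals the constant term, so |λ|^2 = 18 and |λ| = sqrt(18) ≈ 4.2426.
Thus the eigenvalues (to 4 decimals) are -3 ± 3i (modulus 4.2426). The spectral radius is the largest modulus: r(A) = sqrt(18) ≈ 4.2426. (Cross-check: r(A) ≤ ||A||_2 ≈ 4.2426; equality holds whenever A is normal, though it can also hold for some non-normal A.)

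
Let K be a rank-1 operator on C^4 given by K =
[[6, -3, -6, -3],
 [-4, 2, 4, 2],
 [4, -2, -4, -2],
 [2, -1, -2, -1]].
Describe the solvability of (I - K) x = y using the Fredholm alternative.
(I - K) is invertible (det(I - K) = -2 ≠ 0), so for every y in C^4 the equation (I - K) x = y has a unique solution.

K has rank 1, so it is an outer product K = u v^T: every row of K is a multiple of one row vector. Reading off the entries, u = (-3, 2, -2, -1) and v = (-2, 1, 2, 1) (row i of K equals u_i·v^T). A rank-one matrix u v^T satisfies K u = u (v·u) and kills the (3)-dimensional subspace v^⊥, so its characteristic polynomial is lambda^3 (lambda - v·u) with v·u = tr K = 3. Hence the eigenvalues of I - K are 1 (multiplicity 3) and 1 - (3) = -2, so det(I - K) = -2. (Direct check: I - K =
[[-5, 3, 6, 3],
 [4, -1, -4, -2],
 [-4, 2, 5, 2],
 [-2, 1, 2, 2]]
has determinant -2.) The finite-dimensional Fredholm alternative says: either (I - K) is invertible, or ker(I - K) ≠ {0} and then range(I - K) = ker((I - K)^*)^⊥, with dim ker(I - K) = dim ker((I - K)^*). Since det(I - K) ≠ 0, 1 is not an eigenvalue of K and ker(I - K) = {0}, so we are in the first case: for every y there is a unique x = (I - K)^(-1) y. Explicitly, by the Sherman–Morrison formula, (I - u v^T)^(-1) = I + u v^T/(1 - v·u), i.e. (I - K)^(-1) = I + K/(-2).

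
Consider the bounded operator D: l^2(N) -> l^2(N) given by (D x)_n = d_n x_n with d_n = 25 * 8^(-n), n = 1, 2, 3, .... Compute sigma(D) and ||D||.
sigma(D) = {25 * 8^(-n) : n ≥ 1} ∪ {0}; ||D|| = 25/8

A bounded diagonal operator on l^2 with diagonal entries d_n has spectrum equal to the closure of {d_n : n ≥ 1}: every d_n is an eigenvalue (with eigenvector e_n), so {d_n} ⊂ sigma(D); the spectrum is closed, so its closure is too; and for lambda not in the closure, (D - lambda I) has bounded inverse (the diagonal entries 1/(d_n - lambda) are bounded). For our sequence d_n = 25 * 8^(-n), n = 1, 2, 3, ...:
  - {d_n} = {25 * 8^(-n) : n ≥ 1}; the only limit point is 0
  - closure = {25 * 8^(-n) : n ≥ 1} ∪ {0}
For the norm: a diagonal operator has ||D|| = sup_n |d_n|. Here d_n = 25 * 8^(-n) is positive and decreasing, so sup_n |d_n| = d_1 = 25/8. So ||D|| = 25/8.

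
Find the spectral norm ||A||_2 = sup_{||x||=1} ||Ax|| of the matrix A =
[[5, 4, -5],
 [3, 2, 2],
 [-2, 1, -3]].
||A||_2 ≈ 8.3655 (= sqrt(largest eigenvalue of A^T A))

||A||_2 = sigma_max(A) = sqrt(lambda_max(A^T A)). Form the symmetric matrix M = A^T A =
[[38, 24, -13],
 [24, 21, -19],
 [-13, -19, 38]].
Its characteristic polynomial (trace, sum of principal 2x2 minors, determinant of M give the coefficients) is
  p(λ) = det(λ I - M) = λ^3 - 97λ^2 + 1934λ - 3025.
No integer candidate from the rational root theorem (±divisors of 3025) is a root, so the roots are irrational. The cubic discriminant is Δ = 5181916513 > 0, so there are three distinct real roots. p(1) = -1187 and p(2) = 463 have opposite signs, so a root lies in (1, 2); Newton's method refines it to λ ≈ 1.7078. p(25) = 325 and p(26) = -737 have opposite signs, so a root lies in (25, 26); Newton's method refines it to λ ≈ 25.3102. p(69) = -2887 and p(70) = 55 have opposite signs, so a root lies in (69, 70); Newton's method refines it to λ ≈ 69.982. Check (Vieta): the three roots sum to 97, matching tr M = 97.
So the eigenvalues of A^T A are ≈ 1.7078, 25.3102, 69.982 (all ≥ 0, as they must be for A^T A). The largest is λ_max ≈ 69.982, hence ||A||_2 = sqrt(λ_max) ≈ 8.3655.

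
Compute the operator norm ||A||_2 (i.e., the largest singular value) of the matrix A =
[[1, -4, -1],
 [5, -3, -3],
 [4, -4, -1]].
||A||_2 ≈ 9.2566 (= sqrt(largest eigenvalue of A^T A))

||A||_2 = sigma_max(A) = sqrt(lambda_max(A^T A)). Form the symmetric matrix M = A^T A =
[[42, -35, -20],
 [-35, 41, 17],
 [-20, 17, 11]].
Its characteristic polynomial (trace, sum of principal 2x2 minors, determinant of M give the coefficients) is
  p(λ) = det(λ I - M) = λ^3 - 94λ^2 + 721λ - 729.
No integer candidate from the rational root theorem (±divisors of 729) is a root, so the roots are irrational. The cubic discriminant is Δ = 1547092209 > 0, so there are three distinct real roots. p(1) = -101 and p(2) = 345 have opposite signs, so a root lies in (1, 2); Newton's method refines it to λ ≈ 1.1949. p(7) = 55 and p(8) = -465 have opposite signs, so a root lies in (7, 8); Newton's method refines it to λ ≈ 7.1204. p(85) = -4469 and p(86) = 2109 have opposite signs, so a root lies in (85, 86); Newton's method refines it to λ ≈ 85.6847. Check (Vieta): the three roots sum to 94, matching tr M = 94.
So the eigenvalues of A^T A are ≈ 1.1949, 7.1204, 85.6847 (all ≥ 0, as they must be for A^T A). The largest is λ_max ≈ 85.6847, hence ||A||_2 = sqrt(λ_max) ≈ 9.2566.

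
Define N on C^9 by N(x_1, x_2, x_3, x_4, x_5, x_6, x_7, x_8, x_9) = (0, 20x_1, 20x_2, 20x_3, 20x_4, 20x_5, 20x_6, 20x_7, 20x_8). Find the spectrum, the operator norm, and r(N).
sigma(N) = {0}; ||N|| = 20; r(N) = 0. (N is nilpotent with N^9 = 0.)

On C^9, N is a strictly lower-triangular matrix with 20 on the subdiagonal and zeros elsewhere, so its characteristic polynomial is lambda^9 and every eigenvalue is 0: sigma(N) = {0}. For the operator norm, N e_i = 20e_{i+1} for i = 1, ..., 8 and N e_9 = 0, so the singular values of N are 20 (with multiplicity 8) and 0; hence ||N|| = 20. The spectral radius r(N) = max|lambda| = 0. Note ||N|| > r(N) — characteristic of non-normal nilpotent operators. Indeed N^9 = 0.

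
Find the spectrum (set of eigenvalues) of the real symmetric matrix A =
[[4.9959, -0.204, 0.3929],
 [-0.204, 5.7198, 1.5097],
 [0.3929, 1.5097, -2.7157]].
sigma(A) ≈ {-3, 5, 6}

A is real symmetric, so its spectrum consists of real eigenvalues. Expanding the characteristic polynomial of the displayed matrix gives
  det(λ I - A) = p(λ) = λ^3 + (-8)λ^2 + (-3)λ + (90.0012).
Solving p(λ) = 0 yields eigenvalues ≈ -3, 5, 6. (A is shown rounded to 4 decimals, so these recover the underlying integer eigenvalues to within that precision.)
Verification: the trace of A = 8 equals the sum of eigenvalues 8, and det(A) ≈ -90.0012 matches the eigenvalue product -90.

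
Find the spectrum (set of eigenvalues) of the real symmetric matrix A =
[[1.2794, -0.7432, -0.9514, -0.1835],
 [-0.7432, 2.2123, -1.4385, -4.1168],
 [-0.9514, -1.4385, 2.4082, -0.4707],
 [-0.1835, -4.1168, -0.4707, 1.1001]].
sigma(A) ≈ {-3, 1, 3, 6}

A is real symmetric, so its spectrum consists of real eigenvalues. Expanding the characteristic polynomial of the displayed matrix gives
  det(λ I - A) = p(λ) = λ^4 + (-7)λ^3 + (-3)λ^2 + (63.0028)λ + (-54.0027).
Solving p(λ) = 0 yields eigenvalues ≈ -3, 1, 3, 6. (A is shown rounded to 4 decimals, so these recover the underlying integer eigenvalues to within that precision.)
Verification: the trace of A = 7 equals the sum of eigenvalues 7, and det(A) ≈ -54.0027 matches the eigenvalue product -54.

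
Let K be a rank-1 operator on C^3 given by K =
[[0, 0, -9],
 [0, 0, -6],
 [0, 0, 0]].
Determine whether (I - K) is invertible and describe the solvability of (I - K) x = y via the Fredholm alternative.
(I - K) is invertible (det(I - K) = 1 ≠ 0), so for every y in C^3 the equation (I - K) x = y has a unique solution.

K has rank 1, so it is an outer product K = u v^T: every row of K is a multiple of one row vector. Reading off the entries, u = (3, 2, 0) and v = (0, 0, -3) (row i of K equals u_i·v^T). A rank-one matrix u v^T satisfies K u = u (v·u) and kills the (2)-dimensional subspace v^⊥, so its characteristic polynomial is lambda^2 (lambda - v·u) with v·u = tr K = 0. Hence the eigenvalues of I - K are 1 (multiplicity 2) and 1 - (0) = 1, so det(I - K) = 1. (Direct check: I - K =
[[1, 0, 9],
 [0, 1, 6],
 [0, 0, 1]]
has determinant 1.) The finite-dimensional Fredholm alternative says: either (I - K) is invertible, or ker(I - K) ≠ {0} and then range(I - K) = ker((I - K)^*)^⊥, with dim ker(I - K) = dim ker((I - K)^*). Since det(I - K) ≠ 0, 1 is not an eigenvalue of K and ker(I - K) = {0}, so we are in the first case: for every y there is a unique x = (I - K)^(-1) y. Explicitly, by the Sherman–Morrison formula, (I - u v^T)^(-1) = I + u v^T/(1 - v·u), i.e. (I - K)^(-1) = I + K.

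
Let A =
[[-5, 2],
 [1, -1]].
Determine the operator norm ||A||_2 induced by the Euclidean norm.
||A||_2 = sqrt((31 + sqrt(925))/2) ≈ 5.5414 (= sqrt(largest eigenvalue of A^T A))

||A||_2 = sigma_max(A) = sqrt(lambda_max(A^T A)). Form the symmetric matrix M = A^T A =
[[26, -11],
 [-11, 5]].
Its characteristic polynomial (trace, determinant of M give the coefficients) is
  p(λ) = det(λ I - M) = λ^2 - 31λ + 9.
For λ^2 - 31λ + 9 the discriminant is 925. It is nonnegative but not a perfect square, so the roots are real and irrational: λ = (31 ± sqrt(925))/2 ≈ 30.7069, 0.2931.
So the eigenvalues of A^T A are ≈ 0.2931, 30.7069 (all ≥ 0, as they must be for A^T A). The largest is λ_max = (31 + sqrt(925))/2 ≈ 30.7069, hence ||A||_2 = sqrt(λ_max) = sqrt((31 + sqrt(925))/2) ≈ 5.5414.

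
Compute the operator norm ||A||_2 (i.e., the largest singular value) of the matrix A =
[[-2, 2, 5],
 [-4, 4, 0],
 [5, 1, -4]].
||A||_2 ≈ 8.783 (= sqrt(largest eigenvalue of A^T A))

||A||_2 = sigma_max(A) = sqrt(lambda_max(A^T A)). Form the symmetric matrix M = A^T A =
[[45, -15, -30],
 [-15, 21, 6],
 [-30, 6, 41]].
Its characteristic polynomial (trace, sum of principal 2x2 minors, determinant of M give the coefficients) is
  p(λ) = det(λ I - M) = λ^3 - 107λ^2 + 2490λ - 14400.
No integer candidate from the rational root theorem (±divisors of 14400) is a root, so the roots are irrational. The cubic discriminant is Δ = 2129408100 > 0, so there are three distinct real roots. p(8) = -816 and p(9) = 72 have opposite signs, so a root lies in (8, 9); Newton's method refines it to λ ≈ 8.9116. p(20) = 600 and p(21) = -36 have opposite signs, so a root lies in (20, 21); Newton's method refines it to λ ≈ 20.947. p(77) = -540 and p(78) = 3384 have opposite signs, so a root lies in (77, 78); Newton's method refines it to λ ≈ 77.1415. Check (Vieta): the three roots sum to 107, matching tr M = 107.
So the eigenvalues of A^T A are ≈ 8.9116, 20.947, 77.1415 (all ≥ 0, as they must be for A^T A). The largest is λ_max ≈ 77.1415, hence ||A||_2 = sqrt(λ_max) ≈ 8.783.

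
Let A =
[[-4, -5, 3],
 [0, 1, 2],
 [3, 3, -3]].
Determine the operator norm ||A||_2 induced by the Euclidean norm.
||A||_2 ≈ 8.7399 (= sqrt(largest eigenvalue of A^T A))

||A||_2 = sigma_max(A) = sqrt(lambda_max(A^T A)). Form the symmetric matrix M = A^T A =
[[25, 29, -21],
 [29, 35, -22],
 [-21, -22, 22]].
Its characteristic polynomial (trace, sum of principal 2x2 minors, determinant of M give the coefficients) is
  p(λ) = det(λ I - M) = λ^3 - 82λ^2 + 429λ - 9.
No integer candidate from the rational root theorem (±divisors of 9) is a root, so the roots are irrational. The cubic discriminant is Δ = 907524729 > 0, so there are three distinct real roots. p(0) = -9 and p(1) = 339 have opposite signs, so a root lies in (0, 1); Newton's method refines it to λ ≈ 0.0211. p(5) = 211 and p(6) = -171 have opposite signs, so a root lies in (5, 6); Newton's method refines it to λ ≈ 5.5937. p(76) = -2061 and p(77) = 3379 have opposite signs, so a root lies in (76, 77); Newton's method refines it to λ ≈ 76.3853. Check (Vieta): the three roots sum to 82, matching tr M = 82.
So the eigenvalues of A^T A are ≈ 0.0211, 5.5937, 76.3853 (all ≥ 0, as they must be for A^T A). The largest is λ_max ≈ 76.3853, hence ||A||_2 = sqrt(λ_max) ≈ 8.7399.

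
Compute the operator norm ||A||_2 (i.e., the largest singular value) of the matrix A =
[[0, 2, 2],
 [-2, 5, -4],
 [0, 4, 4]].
||A||_2 = sqrt((85 + sqrt(105))/2) ≈ 6.901 (= sqrt(largest eigenvalue of A^T A))

||A||_2 = sigma_max(A) = sqrt(lambda_max(A^T A)). Form the symmetric matrix M = A^T A =
[[4, -10, 8],
 [-10, 45, 0],
 [8, 0, 36]].
Its characteristic polynomial (trace, sum of principal 2x2 minors, determinant of M give the coefficients) is
  p(λ) = det(λ I - M) = λ^3 - 85λ^2 + 1780λ.
The constant term is 0, so λ = 0 is a root. Dividing out λ leaves p(λ) = λ(λ^2 - 85λ + 1780). For λ^2 - 85λ + 1780 the discriminant is 105. It is nonnegative but not a perfect square, so the roots are real and irrational: λ = (85 ± sqrt(105))/2 ≈ 47.6235, 37.3765.
So the eigenvalues of A^T A are ≈ 0, 37.3765, 47.6235 (all ≥ 0, as they must be for A^T A). The largest is λ_max = (85 + sqrt(105))/2 ≈ 47.6235, hence ||A||_2 = sqrt(λ_max) = sqrt((85 + sqrt(105))/2) ≈ 6.901.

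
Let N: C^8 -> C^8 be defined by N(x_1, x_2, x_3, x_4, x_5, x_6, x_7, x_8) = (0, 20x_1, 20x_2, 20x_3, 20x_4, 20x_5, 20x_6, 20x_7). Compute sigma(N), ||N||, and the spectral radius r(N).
sigma(N) = {0}; ||N|| = 20; r(N) = 0. (N is nilpotent with N^8 = 0.)

On C^8, N is a strictly lower-triangular matrix with 20 on the subdiagonal and zeros elsewhere, so its characteristic polynomial is lambda^8 and every eigenvalue is 0: sigma(N) = {0}. For the operator norm, N e_i = 20e_{i+1} for i = 1, ..., 7 and N e_8 = 0, so the singular values of N are 20 (with multiplicity 7) and 0; hence ||N|| = 20. The spectral radius r(N) = max|lambda| = 0. Note ||N|| > r(N) — characteristic of non-normal nilpotent operators. Indeed N^8 = 0.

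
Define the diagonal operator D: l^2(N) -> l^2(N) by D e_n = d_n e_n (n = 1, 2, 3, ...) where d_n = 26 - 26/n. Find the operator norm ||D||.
||D|| = 26

For a diagonal operator on l^2 with entries d_n, ||D|| = sup_n |d_n|. Here d_1 = 0, d_2 = 13, ..., and d_n = 26 - 26/n increases monotonically toward 26. All terms lie in [0, 26), so |d_n| = d_n and the supremum is the limit 26, which is not attained by any individual d_n. Hence ||D|| = 26.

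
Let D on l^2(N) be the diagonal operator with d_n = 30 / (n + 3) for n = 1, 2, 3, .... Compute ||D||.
||D|| = 15/2 (attained at n = 1)

For D diagonal, ||D|| = sup_n |d_n| = sup_n 30/(n + 3). This is positive and strictly decreasing in n, so the supremum is attained at n = 1: d_1 = 30/(1 + 3) = 15/2. Hence ||D|| = 15/2.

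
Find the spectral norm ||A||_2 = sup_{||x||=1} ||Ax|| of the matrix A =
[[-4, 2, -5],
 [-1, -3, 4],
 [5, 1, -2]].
||A||_2 ≈ 7.7237 (= sqrt(largest eigenvalue of A^T A))

||A||_2 = sigma_max(A) = sqrt(lambda_max(A^T A)). Form the symmetric matrix M = A^T A =
[[42, 0, 6],
 [0, 14, -24],
 [6, -24, 45]].
Its characteristic polynomial (trace, sum of principal 2x2 minors, determinant of M give the coefficients) is
  p(λ) = det(λ I - M) = λ^3 - 101λ^2 + 2496λ - 1764.
No integer candidate from the rational root theorem (±divisors of 1764) is a root, so the roots are irrational. The cubic discriminant is Δ = 2002646016 > 0, so there are three distinct real roots. p(0) = -1764 and p(1) = 632 have opposite signs, so a root lies in (0, 1); Newton's method refines it to λ ≈ 0.728. p(40) = 476 and p(41) = -288 have opposite signs, so a root lies in (40, 41); Newton's method refines it to λ ≈ 40.6167. p(59) = -702 and p(60) = 396 have opposite signs, so a root lies in (59, 60); Newton's method refines it to λ ≈ 59.6553. Check (Vieta): the three roots sum to 101, matching tr M = 101.
So the eigenvalues of A^T A are ≈ 0.728, 40.6167, 59.6553 (all ≥ 0, as they must be for A^T A). The largest is λ_max ≈ 59.6553, hence ||A||_2 = sqrt(λ_max) ≈ 7.7237.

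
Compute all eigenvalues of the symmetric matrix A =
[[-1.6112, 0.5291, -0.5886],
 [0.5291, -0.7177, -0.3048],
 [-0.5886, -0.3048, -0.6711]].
sigma(A) ≈ {-2, -1, 0}

A is real symmetric, so its spectrum consists of real eigenvalues. Expanding the characteristic polynomial of the displayed matrix gives
  det(λ I - A) = p(λ) = λ^3 + (3)λ^2 + (2)λ + (0).
Solving p(λ) = 0 yields eigenvalues ≈ -2, -1, 0. (A is shown rounded to 4 decimals, so these recover the underlying integer eigenvalues to within that precision.)
Verification: the trace of A = -3 equals the sum of eigenvalues -3, and det(A) ≈ 0.0000 matches the eigenvalue product 0.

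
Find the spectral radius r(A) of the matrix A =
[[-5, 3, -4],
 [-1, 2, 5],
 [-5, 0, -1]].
r(A) ≈ 8.3928

The eigenvalues of A are the roots of its characteristic polynomial. With M = A (coefficients from the trace, the sum of principal 2x2 minors, and det A):
  p(λ) = det(λ I - M) = λ^3 + 4λ^2 - 24λ + 108.
No integer candidate from the rational root theorem (±divisors of 108) is a root, so the roots are irrational. The cubic discriminant is Δ = -464688 < 0, so there is one real root and a complex-conjugate pair. p(-9) = -81 and p(-8) = 44 have opposite signs, so a root lies in (-9, -8); Newton's method refines it to λ ≈ -8.3928. Dividing out (λ - (-8.3928)) leaves approximately λ^2 - 4.3928λ + 12.8681. For λ^2 - 4.3928λ + 12.8681 the discriminant is -32.1757. It is negative, so the remaining roots are the complex-conjugate pair λ ≈ 2.1964 ± 2.8362i. Their product equals the constant term, so |λ|^2 ≈ 12.8681 and |λ| ≈ 3.5872.
Thus the eigenvalues (to 4 decimals) are -8.3928 (modulus 8.3928); 2.1964 ± 2.8362i (modulus 3.5872). The spectral radius is the largest modulus: r(A) ≈ 8.3928. (Cross-check: r(A) ≤ ||A||_2 ≈ 8.4126; equality holds whenever A is normal, though it can also hold for some non-normal A.)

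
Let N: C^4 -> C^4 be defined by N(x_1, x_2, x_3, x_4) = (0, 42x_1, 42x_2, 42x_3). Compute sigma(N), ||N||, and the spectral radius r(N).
sigma(N) = {0}; ||N|| = 42; r(N) = 0. (N is nilpotent with N^4 = 0.)

On C^4, N is a strictly lower-triangular matrix with 42 on the subdiagonal and zeros elsewhere, so its characteristic polynomial is lambda^4 and every eigenvalue is 0: sigma(N) = {0}. For the operator norm, N e_i = 42e_{i+1} for i = 1, ..., 3 and N e_4 = 0, so the singular values of N are 42 (with multiplicity 3) and 0; hence ||N|| = 42. The spectral radius r(N) = max|lambda| = 0. Note ||N|| > r(N) — characteristic of non-normal nilpotent operators. Indeed N^4 = 0.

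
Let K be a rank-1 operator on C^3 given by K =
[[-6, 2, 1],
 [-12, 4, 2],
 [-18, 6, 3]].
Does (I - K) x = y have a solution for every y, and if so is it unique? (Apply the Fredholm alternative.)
(I - K) is singular (det(I - K) = 0, i.e. 1 ∈ sigma(K)). (I - K) x = y is solvable iff y ⊥ ker((I - K)^*) = span{(-6, 2, 1)}, i.e. iff -6y_1 + 2y_2 + y_3 = 0. When solvable, the solutions are x = y + c·(1, 2, 3), c arbitrary (ker(I - K) = span{(1, 2, 3)}, dimension 1).

K has rank 1, so it is an outer product K = u v^T: every row of K is a multiple of one row vector. Reading off the entries, u = (1, 2, 3) and v = (-6, 2, 1) (row i of K equals u_i·v^T). A rank-one matrix u v^T satisfies K u = u (v·u) and kills the (2)-dimensional subspace v^⊥, so its characteristic polynomial is lambda^2 (lambda - v·u) with v·u = tr K = 1. Hence the eigenvalues of I - K are 1 (multiplicity 2) and 1 - (1) = 0, so det(I - K) = 0. (Direct check: I - K =
[[7, -2, -1],
 [12, -3, -2],
 [18, -6, -2]]
has determinant 0.) So 1 is an eigenvalue of K and (I - K) is not invertible. The finite-dimensional Fredholm alternative says: either (I - K) is invertible, or ker(I - K) ≠ {0} and then range(I - K) = ker((I - K)^*)^⊥, with dim ker(I - K) = dim ker((I - K)^*). We are in the second case, so we need both kernels. Kernel of I - K: (I - K) u = u - u (v·u) = u - u = 0, so ker(I - K) = span{u} = span{(1, 2, 3)} (it is exactly 1-dimensional because rank(I - K) = 2). Kernel of the adjoint: K is real, so (I - K)^* = I - K^T = I - v u^T, and (I - v u^T) v = v - v (u·v) = 0; hence ker((I - K)^*) = span{v} = span{(-6, 2, 1)}. Therefore (I - K) x = y is solvable iff <y, v> = 0, i.e. iff -6y_1 + 2y_2 + y_3 = 0. When this holds, K y = u (v·y) = 0, so (I - K) y = y and x = y is a particular solution; the full solution set is the line x = y + c·u = y + c·(1, 2, 3), c ∈ C.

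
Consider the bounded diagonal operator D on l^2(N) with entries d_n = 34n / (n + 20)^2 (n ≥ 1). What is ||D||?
||D|| = 17/40 (attained at n = 20)

For D diagonal, ||D|| = sup_n |d_n|. Treat f(x) = 34x / (x + 20)^2 for real x > 0. By the quotient rule, f'(x) = 34(20 - x)/(x + 20)^3, which is positive for x < 20 and negative for x > 20. So f has a unique maximum at x = 20, and since 20 is a positive integer, the supremum over n ≥ 1 is attained at n = 20: d_20 = 34·20/(20 + 20)^2 = 34·20/1600 = 17/40. Hence ||D|| = 17/40.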